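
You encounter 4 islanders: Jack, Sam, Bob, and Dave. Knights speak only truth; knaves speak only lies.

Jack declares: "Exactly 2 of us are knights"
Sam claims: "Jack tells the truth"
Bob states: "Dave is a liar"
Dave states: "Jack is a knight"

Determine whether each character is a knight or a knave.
Jack is a knave.
Sam is a knave.
Bob is a knight.
Dave is a knave.

Verification:
- Jack (knave) says "Exactly 2 of us are knights" - this is FALSE (a lie) because there are 1 knights.
- Sam (knave) says "Jack tells the truth" - this is FALSE (a lie) because Jack is a knave.
- Bob (knight) says "Dave is a liar" - this is TRUE because Dave is a knave.
- Dave (knave) says "Jack is a knight" - this is FALSE (a lie) because Jack is a knave.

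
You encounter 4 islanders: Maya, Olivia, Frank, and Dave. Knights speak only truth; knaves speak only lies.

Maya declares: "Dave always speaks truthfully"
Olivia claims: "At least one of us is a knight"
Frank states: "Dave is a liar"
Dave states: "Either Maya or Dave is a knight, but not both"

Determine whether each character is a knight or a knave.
Maya is a knave.
Olivia is a knight.
Frank is a knight.
Dave is a knave.

Verification:
- Maya (knave) says "Dave always speaks truthfully" - this is FALSE (a lie) because Dave is a knave.
- Olivia (knight) says "At least one of us is a knight" - this is TRUE because Olivia and Frank are knights.
- Frank (knight) says "Dave is a liar" - this is TRUE because Dave is a knave.
- Dave (knave) says "Either Maya or Dave is a knight, but not both" - this is FALSE (a lie) because Maya is a knave and Dave is a knave.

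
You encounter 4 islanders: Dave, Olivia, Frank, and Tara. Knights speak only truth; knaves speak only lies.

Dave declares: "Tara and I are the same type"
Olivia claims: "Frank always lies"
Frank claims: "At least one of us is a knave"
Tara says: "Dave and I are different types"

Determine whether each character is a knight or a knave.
Dave is a knave.
Olivia is a knave.
Frank is a knight.
Tara is a knight.

Verification:
- Dave (knave) says "Tara and I are the same type" - this is FALSE (a lie) because Dave is a knave and Tara is a knight.
- Olivia (knave) says "Frank always lies" - this is FALSE (a lie) because Frank is a knight.
- Frank (knight) says "At least one of us is a knave" - this is TRUE because Dave and Olivia are knaves.
- Tara (knight) says "Dave and I are different types" - this is TRUE because Tara is a knight and Dave is a knave.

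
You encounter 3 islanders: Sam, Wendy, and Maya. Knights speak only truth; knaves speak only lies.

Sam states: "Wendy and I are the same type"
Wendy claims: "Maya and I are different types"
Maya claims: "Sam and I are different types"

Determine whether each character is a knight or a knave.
Sam is a knave.
Wendy is a knight.
Maya is a knave.

Verification:
- Sam (knave) says "Wendy and I are the same type" - this is FALSE (a lie) because Sam is a knave and Wendy is a knight.
- Wendy (knight) says "Maya and I are different types" - this is TRUE because Wendy is a knight and Maya is a knave.
- Maya (knave) says "Sam and I are different types" - this is FALSE (a lie) because Maya is a knave and Sam is a knave.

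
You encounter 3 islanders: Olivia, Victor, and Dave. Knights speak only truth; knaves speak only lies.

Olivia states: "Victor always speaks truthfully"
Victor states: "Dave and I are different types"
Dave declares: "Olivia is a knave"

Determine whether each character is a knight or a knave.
Olivia is a knight.
Victor is a knight.
Dave is a knave.

Verification:
- Olivia (knight) says "Victor always speaks truthfully" - this is TRUE because Victor is a knight.
- Victor (knight) says "Dave and I are different types" - this is TRUE because Victor is a knight and Dave is a knave.
- Dave (knave) says "Olivia is a knave" - this is FALSE (a lie) because Olivia is a knight.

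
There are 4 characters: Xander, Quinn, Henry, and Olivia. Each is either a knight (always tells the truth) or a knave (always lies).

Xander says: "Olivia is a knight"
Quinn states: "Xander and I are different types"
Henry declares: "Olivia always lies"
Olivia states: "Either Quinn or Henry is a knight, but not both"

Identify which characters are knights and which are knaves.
Xander is a knave.
Quinn is a knight.
Henry is a knight.
Olivia is a knave.

Verification:
- Xander (knave) says "Olivia is a knight" - this is FALSE (a lie) because Olivia is a knave.
- Quinn (knight) says "Xander and I are different types" - this is TRUE because Quinn is a knight and Xander is a knave.
- Henry (knight) says "Olivia always lies" - this is TRUE because Olivia is a knave.
- Olivia (knave) says "Either Quinn or Henry is a knight, but not both" - this is FALSE (a lie) because Quinn is a knight and Henry is a knight.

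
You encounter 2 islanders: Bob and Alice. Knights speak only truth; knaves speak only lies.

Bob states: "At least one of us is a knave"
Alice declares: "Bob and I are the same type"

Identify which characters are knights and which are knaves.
Bob is a knight.
Alice is a knave.

Verification:
- Bob (knight) says "At least one of us is a knave" - this is TRUE because Alice is a knave.
- Alice (knave) says "Bob and I are the same type" - this is FALSE (a lie) because Alice is a knave and Bob is a knight.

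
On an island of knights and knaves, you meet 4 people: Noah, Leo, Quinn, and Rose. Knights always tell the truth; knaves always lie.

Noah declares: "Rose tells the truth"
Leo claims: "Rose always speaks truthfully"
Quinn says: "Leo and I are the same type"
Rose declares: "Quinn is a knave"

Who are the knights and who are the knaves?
Noah is a knight.
Leo is a knight.
Quinn is a knave.
Rose is a knight.

Verification:
- Noah (knight) says "Rose tells the truth" - this is TRUE because Rose is a knight.
- Leo (knight) says "Rose always speaks truthfully" - this is TRUE because Rose is a knight.
- Quinn (knave) says "Leo and I are the same type" - this is FALSE (a lie) because Quinn is a knave and Leo is a knight.
- Rose (knight) says "Quinn is a knave" - this is TRUE because Quinn is a knave.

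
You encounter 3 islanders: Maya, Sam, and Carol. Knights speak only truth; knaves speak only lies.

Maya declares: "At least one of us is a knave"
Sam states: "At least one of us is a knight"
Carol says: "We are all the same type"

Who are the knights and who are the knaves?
Maya is a knight.
Sam is a knight.
Carol is a knave.

Verification:
- Maya (knight) says "At least one of us is a knave" - this is TRUE because Carol is a knave.
- Sam (knight) says "At least one of us is a knight" - this is TRUE because Maya and Sam are knights.
- Carol (knave) says "We are all the same type" - this is FALSE (a lie) because Maya and Sam are knights and Carol is a knave.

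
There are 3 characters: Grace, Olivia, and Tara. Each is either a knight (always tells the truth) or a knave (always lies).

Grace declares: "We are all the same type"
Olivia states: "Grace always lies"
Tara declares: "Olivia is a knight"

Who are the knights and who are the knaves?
Grace is a knave.
Olivia is a knight.
Tara is a knight.

Verification:
- Grace (knave) says "We are all the same type" - this is FALSE (a lie) because Olivia and Tara are knights and Grace is a knave.
- Olivia (knight) says "Grace always lies" - this is TRUE because Grace is a knave.
- Tara (knight) says "Olivia is a knight" - this is TRUE because Olivia is a knight.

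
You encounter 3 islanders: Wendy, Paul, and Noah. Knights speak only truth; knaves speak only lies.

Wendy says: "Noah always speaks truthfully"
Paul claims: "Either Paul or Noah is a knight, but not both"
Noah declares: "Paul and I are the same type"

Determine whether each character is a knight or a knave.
Wendy is a knave.
Paul is a knight.
Noah is a knave.

Verification:
- Wendy (knave) says "Noah always speaks truthfully" - this is FALSE (a lie) because Noah is a knave.
- Paul (knight) says "Either Paul or Noah is a knight, but not both" - this is TRUE because Paul is a knight and Noah is a knave.
- Noah (knave) says "Paul and I are the same type" - this is FALSE (a lie) because Noah is a knave and Paul is a knight.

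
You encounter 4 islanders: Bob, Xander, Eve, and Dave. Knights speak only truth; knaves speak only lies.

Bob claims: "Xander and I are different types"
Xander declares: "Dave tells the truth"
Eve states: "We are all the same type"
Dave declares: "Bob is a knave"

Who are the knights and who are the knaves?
Bob is a knight.
Xander is a knave.
Eve is a knave.
Dave is a knave.

Verification:
- Bob (knight) says "Xander and I are different types" - this is TRUE because Bob is a knight and Xander is a knave.
- Xander (knave) says "Dave tells the truth" - this is FALSE (a lie) because Dave is a knave.
- Eve (knave) says "We are all the same type" - this is FALSE (a lie) because Bob is a knight and Xander, Eve, and Dave are knaves.
- Dave (knave) says "Bob is a knave" - this is FALSE (a lie) because Bob is a knight.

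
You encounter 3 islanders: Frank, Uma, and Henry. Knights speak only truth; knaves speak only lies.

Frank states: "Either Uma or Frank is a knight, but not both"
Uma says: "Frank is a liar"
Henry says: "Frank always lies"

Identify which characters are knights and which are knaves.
Frank is a knight.
Uma is a knave.
Henry is a knave.

Verification:
- Frank (knight) says "Either Uma or Frank is a knight, but not both" - this is TRUE because Uma is a knave and Frank is a knight.
- Uma (knave) says "Frank is a liar" - this is FALSE (a lie) because Frank is a knight.
- Henry (knave) says "Frank always lies" - this is FALSE (a lie) because Frank is a knight.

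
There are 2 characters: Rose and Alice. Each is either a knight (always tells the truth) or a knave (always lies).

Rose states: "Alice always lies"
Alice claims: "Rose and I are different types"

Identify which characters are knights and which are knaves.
Rose is a knave.
Alice is a knight.

Verification:
- Rose (knave) says "Alice always lies" - this is FALSE (a lie) because Alice is a knight.
- Alice (knight) says "Rose and I are different types" - this is TRUE because Alice is a knight and Rose is a knave.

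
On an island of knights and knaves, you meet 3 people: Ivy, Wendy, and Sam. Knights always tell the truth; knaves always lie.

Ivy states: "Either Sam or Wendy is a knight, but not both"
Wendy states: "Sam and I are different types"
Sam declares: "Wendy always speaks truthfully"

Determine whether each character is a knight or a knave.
Ivy is a knave.
Wendy is a knave.
Sam is a knave.

Verification:
- Ivy (knave) says "Either Sam or Wendy is a knight, but not both" - this is FALSE (a lie) because Sam is a knave and Wendy is a knave.
- Wendy (knave) says "Sam and I are different types" - this is FALSE (a lie) because Wendy is a knave and Sam is a knave.
- Sam (knave) says "Wendy always speaks truthfully" - this is FALSE (a lie) because Wendy is a knave.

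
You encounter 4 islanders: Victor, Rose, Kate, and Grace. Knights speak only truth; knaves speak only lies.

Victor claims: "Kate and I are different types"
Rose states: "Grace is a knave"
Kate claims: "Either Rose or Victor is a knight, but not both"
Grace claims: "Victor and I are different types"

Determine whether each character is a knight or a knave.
Victor is a knave.
Rose is a knave.
Kate is a knave.
Grace is a knight.

Verification:
- Victor (knave) says "Kate and I are different types" - this is FALSE (a lie) because Victor is a knave and Kate is a knave.
- Rose (knave) says "Grace is a knave" - this is FALSE (a lie) because Grace is a knight.
- Kate (knave) says "Either Rose or Victor is a knight, but not both" - this is FALSE (a lie) because Rose is a knave and Victor is a knave.
- Grace (knight) says "Victor and I are different types" - this is TRUE because Grace is a knight and Victor is a knave.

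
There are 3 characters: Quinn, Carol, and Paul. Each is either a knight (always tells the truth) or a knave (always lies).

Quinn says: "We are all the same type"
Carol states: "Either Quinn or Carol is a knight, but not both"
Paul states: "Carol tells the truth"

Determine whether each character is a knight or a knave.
Quinn is a knave.
Carol is a knight.
Paul is a knight.

Verification:
- Quinn (knave) says "We are all the same type" - this is FALSE (a lie) because Carol and Paul are knights and Quinn is a knave.
- Carol (knight) says "Either Quinn or Carol is a knight, but not both" - this is TRUE because Quinn is a knave and Carol is a knight.
- Paul (knight) says "Carol tells the truth" - this is TRUE because Carol is a knight.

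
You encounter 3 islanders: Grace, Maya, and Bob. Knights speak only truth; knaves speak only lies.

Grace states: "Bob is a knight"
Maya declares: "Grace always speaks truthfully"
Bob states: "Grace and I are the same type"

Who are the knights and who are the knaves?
Grace is a knight.
Maya is a knight.
Bob is a knight.

Verification:
- Grace (knight) says "Bob is a knight" - this is TRUE because Bob is a knight.
- Maya (knight) says "Grace always speaks truthfully" - this is TRUE because Grace is a knight.
- Bob (knight) says "Grace and I are the same type" - this is TRUE because Bob is a knight and Grace is a knight.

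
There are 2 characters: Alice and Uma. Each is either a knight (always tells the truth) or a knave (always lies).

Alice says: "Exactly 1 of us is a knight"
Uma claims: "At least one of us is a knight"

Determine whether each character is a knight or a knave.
Alice is a knave.
Uma is a knave.

Verification:
- Alice (knave) says "Exactly 1 of us is a knight" - this is FALSE (a lie) because there are 0 knights.
- Uma (knave) says "At least one of us is a knight" - this is FALSE (a lie) because no one is a knight.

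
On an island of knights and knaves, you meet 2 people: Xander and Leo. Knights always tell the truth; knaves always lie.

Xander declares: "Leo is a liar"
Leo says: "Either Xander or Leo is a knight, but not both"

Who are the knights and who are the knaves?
Xander is a knave.
Leo is a knight.

Verification:
- Xander (knave) says "Leo is a liar" - this is FALSE (a lie) because Leo is a knight.
- Leo (knight) says "Either Xander or Leo is a knight, but not both" - this is TRUE because Xander is a knave and Leo is a knight.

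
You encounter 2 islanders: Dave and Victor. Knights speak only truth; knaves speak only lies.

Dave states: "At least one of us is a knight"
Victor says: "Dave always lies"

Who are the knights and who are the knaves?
Dave is a knight.
Victor is a knave.

Verification:
- Dave (knight) says "At least one of us is a knight" - this is TRUE because Dave is a knight.
- Victor (knave) says "Dave always lies" - this is FALSE (a lie) because Dave is a knight.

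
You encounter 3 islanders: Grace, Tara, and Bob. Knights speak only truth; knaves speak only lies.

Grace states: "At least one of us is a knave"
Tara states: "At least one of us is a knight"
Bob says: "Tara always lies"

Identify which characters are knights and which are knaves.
Grace is a knight.
Tara is a knight.
Bob is a knave.

Verification:
- Grace (knight) says "At least one of us is a knave" - this is TRUE because Bob is a knave.
- Tara (knight) says "At least one of us is a knight" - this is TRUE because Grace and Tara are knights.
- Bob (knave) says "Tara always lies" - this is FALSE (a lie) because Tara is a knight.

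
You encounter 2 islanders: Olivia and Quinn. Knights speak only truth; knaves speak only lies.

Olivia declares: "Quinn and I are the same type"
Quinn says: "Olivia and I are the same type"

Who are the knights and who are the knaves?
Olivia is a knight.
Quinn is a knight.

Verification:
- Olivia (knight) says "Quinn and I are the same type" - this is TRUE because Olivia is a knight and Quinn is a knight.
- Quinn (knight) says "Olivia and I are the same type" - this is TRUE because Quinn is a knight and Olivia is a knight.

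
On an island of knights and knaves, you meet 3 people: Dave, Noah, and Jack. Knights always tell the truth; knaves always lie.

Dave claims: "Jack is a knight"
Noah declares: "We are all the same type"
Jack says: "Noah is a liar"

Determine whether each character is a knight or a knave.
Dave is a knight.
Noah is a knave.
Jack is a knight.

Verification:
- Dave (knight) says "Jack is a knight" - this is TRUE because Jack is a knight.
- Noah (knave) says "We are all the same type" - this is FALSE (a lie) because Dave and Jack are knights and Noah is a knave.
- Jack (knight) says "Noah is a liar" - this is TRUE because Noah is a knave.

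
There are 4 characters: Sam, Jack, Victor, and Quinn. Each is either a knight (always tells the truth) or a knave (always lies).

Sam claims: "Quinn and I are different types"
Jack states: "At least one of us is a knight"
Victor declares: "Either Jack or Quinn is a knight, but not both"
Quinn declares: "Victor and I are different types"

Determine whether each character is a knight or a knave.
Sam is a knave.
Jack is a knave.
Victor is a knave.
Quinn is a knave.

Verification:
- Sam (knave) says "Quinn and I are different types" - this is FALSE (a lie) because Sam is a knave and Quinn is a knave.
- Jack (knave) says "At least one of us is a knight" - this is FALSE (a lie) because no one is a knight.
- Victor (knave) says "Either Jack or Quinn is a knight, but not both" - this is FALSE (a lie) because Jack is a knave and Quinn is a knave.
- Quinn (knave) says "Victor and I are different types" - this is FALSE (a lie) because Quinn is a knave and Victor is a knave.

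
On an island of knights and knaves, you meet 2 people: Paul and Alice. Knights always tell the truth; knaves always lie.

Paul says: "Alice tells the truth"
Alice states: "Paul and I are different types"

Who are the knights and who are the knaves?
Paul is a knave.
Alice is a knave.

Verification:
- Paul (knave) says "Alice tells the truth" - this is FALSE (a lie) because Alice is a knave.
- Alice (knave) says "Paul and I are different types" - this is FALSE (a lie) because Alice is a knave and Paul is a knave.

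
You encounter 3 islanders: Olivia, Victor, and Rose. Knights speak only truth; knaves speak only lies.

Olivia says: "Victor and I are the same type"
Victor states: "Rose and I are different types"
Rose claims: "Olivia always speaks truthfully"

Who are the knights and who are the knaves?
Olivia is a knave.
Victor is a knight.
Rose is a knave.

Verification:
- Olivia (knave) says "Victor and I are the same type" - this is FALSE (a lie) because Olivia is a knave and Victor is a knight.
- Victor (knight) says "Rose and I are different types" - this is TRUE because Victor is a knight and Rose is a knave.
- Rose (knave) says "Olivia always speaks truthfully" - this is FALSE (a lie) because Olivia is a knave.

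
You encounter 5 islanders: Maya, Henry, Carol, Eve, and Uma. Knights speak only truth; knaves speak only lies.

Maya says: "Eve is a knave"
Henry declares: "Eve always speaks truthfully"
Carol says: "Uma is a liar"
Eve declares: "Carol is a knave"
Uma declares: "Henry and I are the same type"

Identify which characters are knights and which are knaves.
Maya is a knave.
Henry is a knight.
Carol is a knave.
Eve is a knight.
Uma is a knight.

Verification:
- Maya (knave) says "Eve is a knave" - this is FALSE (a lie) because Eve is a knight.
- Henry (knight) says "Eve always speaks truthfully" - this is TRUE because Eve is a knight.
- Carol (knave) says "Uma is a liar" - this is FALSE (a lie) because Uma is a knight.
- Eve (knight) says "Carol is a knave" - this is TRUE because Carol is a knave.
- Uma (knight) says "Henry and I are the same type" - this is TRUE because Uma is a knight and Henry is a knight.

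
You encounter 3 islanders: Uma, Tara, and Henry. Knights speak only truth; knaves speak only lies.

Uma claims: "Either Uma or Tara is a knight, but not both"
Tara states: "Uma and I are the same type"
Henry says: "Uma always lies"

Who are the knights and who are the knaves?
Uma is a knight.
Tara is a knave.
Henry is a knave.

Verification:
- Uma (knight) says "Either Uma or Tara is a knight, but not both" - this is TRUE because Uma is a knight and Tara is a knave.
- Tara (knave) says "Uma and I are the same type" - this is FALSE (a lie) because Tara is a knave and Uma is a knight.
- Henry (knave) says "Uma always lies" - this is FALSE (a lie) because Uma is a knight.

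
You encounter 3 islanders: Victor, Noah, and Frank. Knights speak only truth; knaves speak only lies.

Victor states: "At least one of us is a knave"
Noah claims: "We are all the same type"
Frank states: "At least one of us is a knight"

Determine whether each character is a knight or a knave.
Victor is a knight.
Noah is a knave.
Frank is a knight.

Verification:
- Victor (knight) says "At least one of us is a knave" - this is TRUE because Noah is a knave.
- Noah (knave) says "We are all the same type" - this is FALSE (a lie) because Victor and Frank are knights and Noah is a knave.
- Frank (knight) says "At least one of us is a knight" - this is TRUE because Victor and Frank are knights.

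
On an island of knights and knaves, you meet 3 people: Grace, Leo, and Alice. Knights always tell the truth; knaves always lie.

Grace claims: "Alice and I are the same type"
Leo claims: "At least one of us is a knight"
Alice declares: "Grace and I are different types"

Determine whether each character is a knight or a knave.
Grace is a knave.
Leo is a knight.
Alice is a knight.

Verification:
- Grace (knave) says "Alice and I are the same type" - this is FALSE (a lie) because Grace is a knave and Alice is a knight.
- Leo (knight) says "At least one of us is a knight" - this is TRUE because Leo and Alice are knights.
- Alice (knight) says "Grace and I are different types" - this is TRUE because Alice is a knight and Grace is a knave.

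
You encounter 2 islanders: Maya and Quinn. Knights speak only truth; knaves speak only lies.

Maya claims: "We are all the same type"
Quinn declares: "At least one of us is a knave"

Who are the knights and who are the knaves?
Maya is a knave.
Quinn is a knight.

Verification:
- Maya (knave) says "We are all the same type" - this is FALSE (a lie) because Quinn is a knight and Maya is a knave.
- Quinn (knight) says "At least one of us is a knave" - this is TRUE because Maya is a knave.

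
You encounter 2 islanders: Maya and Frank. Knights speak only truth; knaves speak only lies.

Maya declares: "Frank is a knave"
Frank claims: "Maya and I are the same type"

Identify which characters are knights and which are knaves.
Maya is a knight.
Frank is a knave.

Verification:
- Maya (knight) says "Frank is a knave" - this is TRUE because Frank is a knave.
- Frank (knave) says "Maya and I are the same type" - this is FALSE (a lie) because Frank is a knave and Maya is a knight.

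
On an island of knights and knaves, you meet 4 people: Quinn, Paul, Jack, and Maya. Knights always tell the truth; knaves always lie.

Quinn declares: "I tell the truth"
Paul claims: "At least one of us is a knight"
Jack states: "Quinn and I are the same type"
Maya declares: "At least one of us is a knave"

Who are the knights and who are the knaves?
Quinn is a knight.
Paul is a knight.
Jack is a knave.
Maya is a knight.

Verification:
- Quinn (knight) says "I tell the truth" - this is TRUE because Quinn is a knight.
- Paul (knight) says "At least one of us is a knight" - this is TRUE because Quinn, Paul, and Maya are knights.
- Jack (knave) says "Quinn and I are the same type" - this is FALSE (a lie) because Jack is a knave and Quinn is a knight.
- Maya (knight) says "At least one of us is a knave" - this is TRUE because Jack is a knave.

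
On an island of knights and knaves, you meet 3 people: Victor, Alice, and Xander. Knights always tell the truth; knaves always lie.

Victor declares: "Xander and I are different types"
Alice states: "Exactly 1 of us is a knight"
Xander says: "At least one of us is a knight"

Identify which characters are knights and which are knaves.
Victor is a knave.
Alice is a knave.
Xander is a knave.

Verification:
- Victor (knave) says "Xander and I are different types" - this is FALSE (a lie) because Victor is a knave and Xander is a knave.
- Alice (knave) says "Exactly 1 of us is a knight" - this is FALSE (a lie) because there are 0 knights.
- Xander (knave) says "At least one of us is a knight" - this is FALSE (a lie) because no one is a knight.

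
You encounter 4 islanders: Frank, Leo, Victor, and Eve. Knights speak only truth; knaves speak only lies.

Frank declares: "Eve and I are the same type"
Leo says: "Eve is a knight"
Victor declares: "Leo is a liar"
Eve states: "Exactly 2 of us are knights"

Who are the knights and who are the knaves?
Frank is a knave.
Leo is a knight.
Victor is a knave.
Eve is a knight.

Verification:
- Frank (knave) says "Eve and I are the same type" - this is FALSE (a lie) because Frank is a knave and Eve is a knight.
- Leo (knight) says "Eve is a knight" - this is TRUE because Eve is a knight.
- Victor (knave) says "Leo is a liar" - this is FALSE (a lie) because Leo is a knight.
- Eve (knight) says "Exactly 2 of us are knights" - this is TRUE because there are 2 knights.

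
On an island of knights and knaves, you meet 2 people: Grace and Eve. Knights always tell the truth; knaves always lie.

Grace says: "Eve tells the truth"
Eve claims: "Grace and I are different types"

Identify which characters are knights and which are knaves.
Grace is a knave.
Eve is a knave.

Verification:
- Grace (knave) says "Eve tells the truth" - this is FALSE (a lie) because Eve is a knave.
- Eve (knave) says "Grace and I are different types" - this is FALSE (a lie) because Eve is a knave and Grace is a knave.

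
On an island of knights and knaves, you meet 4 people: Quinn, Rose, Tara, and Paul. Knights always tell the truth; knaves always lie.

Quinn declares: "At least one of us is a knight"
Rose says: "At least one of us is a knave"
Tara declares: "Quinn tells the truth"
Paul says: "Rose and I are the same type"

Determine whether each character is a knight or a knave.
Quinn is a knight.
Rose is a knight.
Tara is a knight.
Paul is a knave.

Verification:
- Quinn (knight) says "At least one of us is a knight" - this is TRUE because Quinn, Rose, and Tara are knights.
- Rose (knight) says "At least one of us is a knave" - this is TRUE because Paul is a knave.
- Tara (knight) says "Quinn tells the truth" - this is TRUE because Quinn is a knight.
- Paul (knave) says "Rose and I are the same type" - this is FALSE (a lie) because Paul is a knave and Rose is a knight.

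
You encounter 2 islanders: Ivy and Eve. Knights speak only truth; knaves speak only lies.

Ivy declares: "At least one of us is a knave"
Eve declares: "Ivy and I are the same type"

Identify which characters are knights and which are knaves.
Ivy is a knight.
Eve is a knave.

Verification:
- Ivy (knight) says "At least one of us is a knave" - this is TRUE because Eve is a knave.
- Eve (knave) says "Ivy and I are the same type" - this is FALSE (a lie) because Eve is a knave and Ivy is a knight.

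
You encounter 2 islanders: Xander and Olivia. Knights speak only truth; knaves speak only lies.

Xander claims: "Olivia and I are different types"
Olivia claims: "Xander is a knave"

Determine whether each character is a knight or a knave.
Xander is a knight.
Olivia is a knave.

Verification:
- Xander (knight) says "Olivia and I are different types" - this is TRUE because Xander is a knight and Olivia is a knave.
- Olivia (knave) says "Xander is a knave" - this is FALSE (a lie) because Xander is a knight.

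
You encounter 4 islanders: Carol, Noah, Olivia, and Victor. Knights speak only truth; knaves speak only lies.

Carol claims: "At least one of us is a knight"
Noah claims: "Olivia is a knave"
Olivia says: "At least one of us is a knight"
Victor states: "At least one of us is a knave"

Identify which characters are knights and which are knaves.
Carol is a knight.
Noah is a knave.
Olivia is a knight.
Victor is a knight.

Verification:
- Carol (knight) says "At least one of us is a knight" - this is TRUE because Carol, Olivia, and Victor are knights.
- Noah (knave) says "Olivia is a knave" - this is FALSE (a lie) because Olivia is a knight.
- Olivia (knight) says "At least one of us is a knight" - this is TRUE because Carol, Olivia, and Victor are knights.
- Victor (knight) says "At least one of us is a knave" - this is TRUE because Noah is a knave.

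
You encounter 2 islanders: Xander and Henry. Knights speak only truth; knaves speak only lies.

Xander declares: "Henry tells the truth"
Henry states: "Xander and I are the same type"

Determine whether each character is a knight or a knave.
Xander is a knight.
Henry is a knight.

Verification:
- Xander (knight) says "Henry tells the truth" - this is TRUE because Henry is a knight.
- Henry (knight) says "Xander and I are the same type" - this is TRUE because Henry is a knight and Xander is a knight.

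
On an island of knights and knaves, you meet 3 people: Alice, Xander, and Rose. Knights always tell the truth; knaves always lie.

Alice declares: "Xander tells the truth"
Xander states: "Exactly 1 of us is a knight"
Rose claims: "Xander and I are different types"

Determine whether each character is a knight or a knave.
Alice is a knave.
Xander is a knave.
Rose is a knave.

Verification:
- Alice (knave) says "Xander tells the truth" - this is FALSE (a lie) because Xander is a knave.
- Xander (knave) says "Exactly 1 of us is a knight" - this is FALSE (a lie) because there are 0 knights.
- Rose (knave) says "Xander and I are different types" - this is FALSE (a lie) because Rose is a knave and Xander is a knave.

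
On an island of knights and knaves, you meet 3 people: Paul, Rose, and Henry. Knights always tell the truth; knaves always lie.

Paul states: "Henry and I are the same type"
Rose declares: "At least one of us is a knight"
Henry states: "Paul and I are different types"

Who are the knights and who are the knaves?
Paul is a knave.
Rose is a knight.
Henry is a knight.

Verification:
- Paul (knave) says "Henry and I are the same type" - this is FALSE (a lie) because Paul is a knave and Henry is a knight.
- Rose (knight) says "At least one of us is a knight" - this is TRUE because Rose and Henry are knights.
- Henry (knight) says "Paul and I are different types" - this is TRUE because Henry is a knight and Paul is a knave.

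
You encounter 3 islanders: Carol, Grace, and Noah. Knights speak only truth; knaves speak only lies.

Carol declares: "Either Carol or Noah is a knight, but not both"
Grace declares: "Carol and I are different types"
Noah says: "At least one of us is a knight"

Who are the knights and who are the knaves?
Carol is a knave.
Grace is a knave.
Noah is a knave.

Verification:
- Carol (knave) says "Either Carol or Noah is a knight, but not both" - this is FALSE (a lie) because Carol is a knave and Noah is a knave.
- Grace (knave) says "Carol and I are different types" - this is FALSE (a lie) because Grace is a knave and Carol is a knave.
- Noah (knave) says "At least one of us is a knight" - this is FALSE (a lie) because no one is a knight.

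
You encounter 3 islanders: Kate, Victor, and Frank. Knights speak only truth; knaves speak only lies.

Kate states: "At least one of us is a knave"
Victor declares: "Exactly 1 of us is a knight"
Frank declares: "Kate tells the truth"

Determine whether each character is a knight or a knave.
Kate is a knight.
Victor is a knave.
Frank is a knight.

Verification:
- Kate (knight) says "At least one of us is a knave" - this is TRUE because Victor is a knave.
- Victor (knave) says "Exactly 1 of us is a knight" - this is FALSE (a lie) because there are 2 knights.
- Frank (knight) says "Kate tells the truth" - this is TRUE because Kate is a knight.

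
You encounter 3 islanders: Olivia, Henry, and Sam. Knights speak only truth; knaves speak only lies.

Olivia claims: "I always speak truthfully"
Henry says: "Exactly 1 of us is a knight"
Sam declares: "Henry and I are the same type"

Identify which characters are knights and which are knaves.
Olivia is a knave.
Henry is a knight.
Sam is a knave.

Verification:
- Olivia (knave) says "I always speak truthfully" - this is FALSE (a lie) because Olivia is a knave.
- Henry (knight) says "Exactly 1 of us is a knight" - this is TRUE because there are 1 knights.
- Sam (knave) says "Henry and I are the same type" - this is FALSE (a lie) because Sam is a knave and Henry is a knight.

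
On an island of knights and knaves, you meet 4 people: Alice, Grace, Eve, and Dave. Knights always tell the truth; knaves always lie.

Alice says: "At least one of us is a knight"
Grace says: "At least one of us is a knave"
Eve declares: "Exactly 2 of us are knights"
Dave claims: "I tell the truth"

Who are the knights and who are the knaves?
Alice is a knight.
Grace is a knight.
Eve is a knave.
Dave is a knight.

Verification:
- Alice (knight) says "At least one of us is a knight" - this is TRUE because Alice, Grace, and Dave are knights.
- Grace (knight) says "At least one of us is a knave" - this is TRUE because Eve is a knave.
- Eve (knave) says "Exactly 2 of us are knights" - this is FALSE (a lie) because there are 3 knights.
- Dave (knight) says "I tell the truth" - this is TRUE because Dave is a knight.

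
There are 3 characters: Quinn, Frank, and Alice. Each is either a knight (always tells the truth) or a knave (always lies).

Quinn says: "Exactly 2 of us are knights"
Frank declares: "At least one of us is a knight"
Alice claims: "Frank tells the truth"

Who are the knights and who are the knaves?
Quinn is a knave.
Frank is a knave.
Alice is a knave.

Verification:
- Quinn (knave) says "Exactly 2 of us are knights" - this is FALSE (a lie) because there are 0 knights.
- Frank (knave) says "At least one of us is a knight" - this is FALSE (a lie) because no one is a knight.
- Alice (knave) says "Frank tells the truth" - this is FALSE (a lie) because Frank is a knave.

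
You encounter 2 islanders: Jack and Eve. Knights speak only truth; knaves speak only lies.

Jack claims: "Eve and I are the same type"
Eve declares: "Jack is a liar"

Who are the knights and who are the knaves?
Jack is a knave.
Eve is a knight.

Verification:
- Jack (knave) says "Eve and I are the same type" - this is FALSE (a lie) because Jack is a knave and Eve is a knight.
- Eve (knight) says "Jack is a liar" - this is TRUE because Jack is a knave.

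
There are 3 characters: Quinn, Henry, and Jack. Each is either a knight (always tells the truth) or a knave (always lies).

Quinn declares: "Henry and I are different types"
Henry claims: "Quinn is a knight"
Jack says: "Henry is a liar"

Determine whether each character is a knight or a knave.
Quinn is a knave.
Henry is a knave.
Jack is a knight.

Verification:
- Quinn (knave) says "Henry and I are different types" - this is FALSE (a lie) because Quinn is a knave and Henry is a knave.
- Henry (knave) says "Quinn is a knight" - this is FALSE (a lie) because Quinn is a knave.
- Jack (knight) says "Henry is a liar" - this is TRUE because Henry is a knave.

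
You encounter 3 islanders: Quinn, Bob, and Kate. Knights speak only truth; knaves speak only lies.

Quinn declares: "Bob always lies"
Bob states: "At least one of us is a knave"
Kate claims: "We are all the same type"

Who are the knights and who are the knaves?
Quinn is a knave.
Bob is a knight.
Kate is a knave.

Verification:
- Quinn (knave) says "Bob always lies" - this is FALSE (a lie) because Bob is a knight.
- Bob (knight) says "At least one of us is a knave" - this is TRUE because Quinn and Kate are knaves.
- Kate (knave) says "We are all the same type" - this is FALSE (a lie) because Bob is a knight and Quinn and Kate are knaves.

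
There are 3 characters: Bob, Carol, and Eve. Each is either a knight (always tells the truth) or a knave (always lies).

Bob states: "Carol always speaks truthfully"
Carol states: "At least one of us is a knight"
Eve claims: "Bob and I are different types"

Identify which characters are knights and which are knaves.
Bob is a knave.
Carol is a knave.
Eve is a knave.

Verification:
- Bob (knave) says "Carol always speaks truthfully" - this is FALSE (a lie) because Carol is a knave.
- Carol (knave) says "At least one of us is a knight" - this is FALSE (a lie) because no one is a knight.
- Eve (knave) says "Bob and I are different types" - this is FALSE (a lie) because Eve is a knave and Bob is a knave.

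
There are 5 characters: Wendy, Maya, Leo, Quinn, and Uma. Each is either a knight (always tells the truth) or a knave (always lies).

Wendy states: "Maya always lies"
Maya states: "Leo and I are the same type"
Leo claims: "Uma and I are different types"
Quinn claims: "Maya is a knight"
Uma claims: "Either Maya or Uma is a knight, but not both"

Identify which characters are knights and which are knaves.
Wendy is a knight.
Maya is a knave.
Leo is a knight.
Quinn is a knave.
Uma is a knave.

Verification:
- Wendy (knight) says "Maya always lies" - this is TRUE because Maya is a knave.
- Maya (knave) says "Leo and I are the same type" - this is FALSE (a lie) because Maya is a knave and Leo is a knight.
- Leo (knight) says "Uma and I are different types" - this is TRUE because Leo is a knight and Uma is a knave.
- Quinn (knave) says "Maya is a knight" - this is FALSE (a lie) because Maya is a knave.
- Uma (knave) says "Either Maya or Uma is a knight, but not both" - this is FALSE (a lie) because Maya is a knave and Uma is a knave.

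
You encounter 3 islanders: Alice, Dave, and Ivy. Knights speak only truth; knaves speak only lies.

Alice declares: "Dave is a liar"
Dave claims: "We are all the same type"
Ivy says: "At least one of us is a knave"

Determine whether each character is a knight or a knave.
Alice is a knight.
Dave is a knave.
Ivy is a knight.

Verification:
- Alice (knight) says "Dave is a liar" - this is TRUE because Dave is a knave.
- Dave (knave) says "We are all the same type" - this is FALSE (a lie) because Alice and Ivy are knights and Dave is a knave.
- Ivy (knight) says "At least one of us is a knave" - this is TRUE because Dave is a knave.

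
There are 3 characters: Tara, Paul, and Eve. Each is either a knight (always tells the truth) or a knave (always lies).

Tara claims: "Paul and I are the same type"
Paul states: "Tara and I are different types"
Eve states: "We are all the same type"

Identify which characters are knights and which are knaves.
Tara is a knave.
Paul is a knight.
Eve is a knave.

Verification:
- Tara (knave) says "Paul and I are the same type" - this is FALSE (a lie) because Tara is a knave and Paul is a knight.
- Paul (knight) says "Tara and I are different types" - this is TRUE because Paul is a knight and Tara is a knave.
- Eve (knave) says "We are all the same type" - this is FALSE (a lie) because Paul is a knight and Tara and Eve are knaves.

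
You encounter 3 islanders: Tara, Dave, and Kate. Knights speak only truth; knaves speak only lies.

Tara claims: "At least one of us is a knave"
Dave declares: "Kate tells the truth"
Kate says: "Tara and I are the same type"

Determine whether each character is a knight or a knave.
Tara is a knight.
Dave is a knave.
Kate is a knave.

Verification:
- Tara (knight) says "At least one of us is a knave" - this is TRUE because Dave and Kate are knaves.
- Dave (knave) says "Kate tells the truth" - this is FALSE (a lie) because Kate is a knave.
- Kate (knave) says "Tara and I are the same type" - this is FALSE (a lie) because Kate is a knave and Tara is a knight.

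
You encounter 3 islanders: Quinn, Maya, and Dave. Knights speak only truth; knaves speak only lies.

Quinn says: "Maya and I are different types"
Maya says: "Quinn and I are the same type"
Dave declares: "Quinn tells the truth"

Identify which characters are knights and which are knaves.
Quinn is a knight.
Maya is a knave.
Dave is a knight.

Verification:
- Quinn (knight) says "Maya and I are different types" - this is TRUE because Quinn is a knight and Maya is a knave.
- Maya (knave) says "Quinn and I are the same type" - this is FALSE (a lie) because Maya is a knave and Quinn is a knight.
- Dave (knight) says "Quinn tells the truth" - this is TRUE because Quinn is a knight.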